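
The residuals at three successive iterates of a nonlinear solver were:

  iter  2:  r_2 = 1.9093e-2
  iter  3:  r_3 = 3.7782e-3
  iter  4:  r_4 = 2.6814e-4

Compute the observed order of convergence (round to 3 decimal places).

p ≈ ln(r_4/r_3) / ln(r_3/r_2)
  = ln(2.6814e-4/3.7782e-3) / ln(3.7782e-3/1.9093e-2)
  = ln(0.0709703) / ln(0.197884)
  = -2.645494 / -1.620074 ≈ 1.632946

1.633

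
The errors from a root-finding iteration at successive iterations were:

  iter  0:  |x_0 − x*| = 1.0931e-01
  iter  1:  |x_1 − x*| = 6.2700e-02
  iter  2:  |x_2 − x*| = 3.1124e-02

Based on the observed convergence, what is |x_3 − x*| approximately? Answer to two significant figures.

1.3e-2

First estimate the order: p ≈ ln(|x_2 − x*|/|x_1 − x*|) / ln(|x_1 − x*|/|x_0 − x*|) = ln(3.1124e-02/6.2700e-02)/ln(6.2700e-02/1.0931e-01) = ln(0.496396)/ln(0.573598) ≈ 1.2601.
Then |x_3 − x*| ≈ |x_2 − x*|·(|x_2 − x*|/|x_1 − x*|)^p = 3.1124e-02·(0.496396)^1.2601 = 3.1124e-02·0.413726 ≈ 0.01288.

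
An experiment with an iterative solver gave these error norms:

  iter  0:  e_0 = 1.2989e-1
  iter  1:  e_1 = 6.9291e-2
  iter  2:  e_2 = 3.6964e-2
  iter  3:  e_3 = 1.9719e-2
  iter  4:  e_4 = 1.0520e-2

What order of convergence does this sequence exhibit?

1

Consecutive ratios: e_4/e_3 = 1.0520e-2/1.9719e-2 = 0.533496, e_3/e_2 = 1.9719e-2/3.6964e-2 = 0.533465.
p ≈ ln(0.533496)/ln(0.533465) = -0.6283/-0.6284 ≈ 1.00.
So the convergence is linear (order 1).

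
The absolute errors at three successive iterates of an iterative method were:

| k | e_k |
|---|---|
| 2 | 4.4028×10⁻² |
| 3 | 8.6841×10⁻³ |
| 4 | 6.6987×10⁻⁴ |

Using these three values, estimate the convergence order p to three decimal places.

1.578

p ≈ ln(e_4/e_3) / ln(e_3/e_2)
  = ln(6.6987×10⁻⁴/8.6841×10⁻³) / ln(8.6841×10⁻³/4.4028×10⁻²)
  = ln(0.0771375) / ln(0.19724)
  = -2.562166 / -1.623334 ≈ 1.578336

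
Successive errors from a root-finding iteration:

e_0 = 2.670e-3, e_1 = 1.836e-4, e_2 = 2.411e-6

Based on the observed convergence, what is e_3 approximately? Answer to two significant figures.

2.2e-9

First estimate the order: p ≈ ln(e_2/e_1) / ln(e_1/e_0) = ln(2.411e-6/1.836e-4)/ln(1.836e-4/2.670e-3) = ln(0.0131318)/ln(0.068764) ≈ 1.6185.
Then e_3 ≈ e_2·(e_2/e_1)^p = 2.411e-6·(0.0131318)^1.6185 = 2.411e-6·0.00090055 ≈ 2.171e-09.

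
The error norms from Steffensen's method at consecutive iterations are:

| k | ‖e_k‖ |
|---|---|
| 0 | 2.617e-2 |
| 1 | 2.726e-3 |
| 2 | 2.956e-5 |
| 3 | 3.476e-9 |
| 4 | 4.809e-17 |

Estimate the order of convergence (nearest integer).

2

Consecutive ratios: ‖e_4‖/‖e_3‖ = 4.809e-17/3.476e-9 = 1.38349e-08, ‖e_3‖/‖e_2‖ = 3.476e-9/2.956e-5 = 0.000117591.
p ≈ ln(1.38349e-08)/ln(0.000117591) = -18.0961/-9.0483 ≈ 2.00.
So the convergence is quadratic (order 2).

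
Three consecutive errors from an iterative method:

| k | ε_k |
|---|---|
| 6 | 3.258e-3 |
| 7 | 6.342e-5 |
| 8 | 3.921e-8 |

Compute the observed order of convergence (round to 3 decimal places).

1.876

p ≈ ln(ε_8/ε_7) / ln(ε_7/ε_6)
  = ln(3.921e-8/6.342e-5) / ln(6.342e-5/3.258e-3)
  = ln(0.000618259) / ln(0.0194659)
  = -7.388603 / -3.939091 ≈ 1.875713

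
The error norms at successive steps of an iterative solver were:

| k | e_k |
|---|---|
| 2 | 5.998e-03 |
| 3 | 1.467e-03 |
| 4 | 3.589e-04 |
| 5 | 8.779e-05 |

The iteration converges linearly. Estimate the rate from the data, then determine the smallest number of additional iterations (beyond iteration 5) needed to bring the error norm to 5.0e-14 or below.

Rate ρ ≈ e_5/e_4 = 8.779e-05/3.589e-04 = 0.2446.
After j more steps, e_{5+j} ≈ 8.779e-05·ρ^j; need ρ^j ≤ 5.0e-14/8.779e-05 = 5.69541e-10.
j ≥ ln(5.69541e-10)/ln(0.2446) = -21.2862/-1.40813 = 15.117.
So 16 more iterations are needed.

16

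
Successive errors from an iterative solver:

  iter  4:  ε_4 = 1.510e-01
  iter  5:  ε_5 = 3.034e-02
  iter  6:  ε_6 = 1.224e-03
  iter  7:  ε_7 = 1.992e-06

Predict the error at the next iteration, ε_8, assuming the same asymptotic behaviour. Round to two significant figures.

First estimate the order: p ≈ ln(ε_7/ε_6) / ln(ε_6/ε_5) = ln(1.992e-06/1.224e-03)/ln(1.224e-03/3.034e-02) = ln(0.00162745)/ln(0.0403428) ≈ 2.0000.
Then ε_8 ≈ ε_7·(ε_7/ε_6)^p = 1.992e-06·(0.00162745)^2.0000 = 1.992e-06·2.64859e-06 ≈ 5.276e-12.

5.3e-12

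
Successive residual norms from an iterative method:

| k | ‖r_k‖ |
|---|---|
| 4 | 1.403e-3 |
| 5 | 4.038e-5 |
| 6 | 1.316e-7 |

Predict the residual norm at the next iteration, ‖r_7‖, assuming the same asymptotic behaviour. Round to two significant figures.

1.3e-11

First estimate the order: p ≈ ln(‖r_6‖/‖r_5‖) / ln(‖r_5‖/‖r_4‖) = ln(1.316e-7/4.038e-5)/ln(4.038e-5/1.403e-3) = ln(0.00325904)/ln(0.0287812) ≈ 1.6139.
Then ‖r_7‖ ≈ ‖r_6‖·(‖r_6‖/‖r_5‖)^p = 1.316e-7·(0.00325904)^1.6139 = 1.316e-7·9.69115e-05 ≈ 1.275e-11.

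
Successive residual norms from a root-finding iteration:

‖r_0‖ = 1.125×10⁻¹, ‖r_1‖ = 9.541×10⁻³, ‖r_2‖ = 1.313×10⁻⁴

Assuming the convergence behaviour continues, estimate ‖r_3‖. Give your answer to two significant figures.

First estimate the order: p ≈ ln(‖r_2‖/‖r_1‖) / ln(‖r_1‖/‖r_0‖) = ln(1.313×10⁻⁴/9.541×10⁻³)/ln(9.541×10⁻³/1.125×10⁻¹) = ln(0.0137617)/ln(0.0848089) ≈ 1.7370.
Then ‖r_3‖ ≈ ‖r_2‖·(‖r_2‖/‖r_1‖)^p = 1.313×10⁻⁴·(0.0137617)^1.7370 = 1.313×10⁻⁴·0.00058462 ≈ 7.676e-08.

7.7e-8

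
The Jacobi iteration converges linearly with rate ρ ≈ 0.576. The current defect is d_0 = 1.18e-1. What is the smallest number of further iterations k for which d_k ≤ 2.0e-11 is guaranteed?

After k steps, d_k ≈ 1.18e-1·0.576^k.
Need 0.576^k ≤ 2.0e-11/1.18e-1 = 1.69492e-10.
k ≥ ln(1.69492e-10)/ln(0.576) = -22.4982/-0.55165 = 40.783.
Smallest integer k = 41.

41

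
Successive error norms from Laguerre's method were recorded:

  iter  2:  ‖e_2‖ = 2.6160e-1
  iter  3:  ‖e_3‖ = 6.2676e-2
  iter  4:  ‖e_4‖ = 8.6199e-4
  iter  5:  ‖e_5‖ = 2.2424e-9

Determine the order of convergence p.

Consecutive ratios: ‖e_5‖/‖e_4‖ = 2.2424e-9/8.6199e-4 = 2.60142e-06, ‖e_4‖/‖e_3‖ = 8.6199e-4/6.2676e-2 = 0.0137531.
p ≈ ln(2.60142e-06)/ln(0.0137531) = -12.8595/-4.2865 ≈ 3.00.
So the convergence is cubic (order 3).

3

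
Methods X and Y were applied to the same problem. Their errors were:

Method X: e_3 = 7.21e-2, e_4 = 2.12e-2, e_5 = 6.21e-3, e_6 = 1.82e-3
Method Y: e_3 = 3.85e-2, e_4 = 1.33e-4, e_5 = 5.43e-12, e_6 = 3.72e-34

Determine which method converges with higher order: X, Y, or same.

Method X: p ≈ ln(1.82e-3/6.21e-3)/ln(6.21e-3/2.12e-2) ≈ 1.00.
Method Y: p ≈ ln(3.72e-34/5.43e-12)/ln(5.43e-12/1.33e-4) ≈ 3.00.
Method Y has the higher order (≈3.0 vs ≈1.0).

Y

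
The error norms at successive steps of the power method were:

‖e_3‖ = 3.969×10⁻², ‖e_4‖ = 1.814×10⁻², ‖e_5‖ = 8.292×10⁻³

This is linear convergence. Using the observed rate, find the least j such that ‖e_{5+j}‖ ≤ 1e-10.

Rate ρ ≈ ‖e_5‖/‖e_4‖ = 8.292×10⁻³/1.814×10⁻² = 0.4571.
After j more steps, ‖e_{5+j}‖ ≈ 8.292×10⁻³·ρ^j; need ρ^j ≤ 1e-10/8.292×10⁻³ = 1.20598e-08.
j ≥ ln(1.20598e-08)/ln(0.4571) = -18.2334/-0.78285 = 23.291.
So 24 more iterations are needed.

24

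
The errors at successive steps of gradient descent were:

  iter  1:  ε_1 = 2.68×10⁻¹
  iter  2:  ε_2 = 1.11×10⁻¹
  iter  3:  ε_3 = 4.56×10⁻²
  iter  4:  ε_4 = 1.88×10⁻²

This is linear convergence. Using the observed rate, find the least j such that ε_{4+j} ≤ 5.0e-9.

Rate ρ ≈ ε_4/ε_3 = 1.88×10⁻²/4.56×10⁻² = 0.4123.
After j more steps, ε_{4+j} ≈ 1.88×10⁻²·ρ^j; need ρ^j ≤ 5.0e-9/1.88×10⁻² = 2.65957e-07.
j ≥ ln(2.65957e-07)/ln(0.4123) = -15.1399/-0.88600 = 17.088.
So 18 more iterations are needed.

18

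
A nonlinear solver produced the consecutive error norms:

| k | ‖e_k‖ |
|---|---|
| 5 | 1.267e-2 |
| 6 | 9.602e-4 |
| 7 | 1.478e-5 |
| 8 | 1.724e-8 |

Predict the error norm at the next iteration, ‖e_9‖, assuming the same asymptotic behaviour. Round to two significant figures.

3.1e-13

First estimate the order: p ≈ ln(‖e_8‖/‖e_7‖) / ln(‖e_7‖/‖e_6‖) = ln(1.724e-8/1.478e-5)/ln(1.478e-5/9.602e-4) = ln(0.00116644)/ln(0.0153926) ≈ 1.6181.
Then ‖e_9‖ ≈ ‖e_8‖·(‖e_8‖/‖e_7‖)^p = 1.724e-8·(0.00116644)^1.6181 = 1.724e-8·1.79428e-05 ≈ 3.093e-13.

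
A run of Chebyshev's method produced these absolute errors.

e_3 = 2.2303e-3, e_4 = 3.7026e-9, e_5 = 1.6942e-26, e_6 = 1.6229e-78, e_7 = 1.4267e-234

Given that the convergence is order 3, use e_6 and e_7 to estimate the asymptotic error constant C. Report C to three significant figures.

C ≈ e_7 / e_6^3
  = 1.4267e-234 / (1.6229e-78)^3
  = 1.4267e-234 / 4.2744e-234 ≈ 0.33378

0.334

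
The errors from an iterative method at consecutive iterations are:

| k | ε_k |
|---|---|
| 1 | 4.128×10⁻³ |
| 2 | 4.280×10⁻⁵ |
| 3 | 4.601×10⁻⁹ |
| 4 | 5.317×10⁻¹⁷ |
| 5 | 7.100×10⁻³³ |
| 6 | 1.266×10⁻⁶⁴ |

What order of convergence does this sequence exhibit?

Consecutive ratios: ε_6/ε_5 = 1.266×10⁻⁶⁴/7.100×10⁻³³ = 1.7831e-32, ε_5/ε_4 = 7.100×10⁻³³/5.317×10⁻¹⁷ = 1.33534e-16.
p ≈ ln(1.7831e-32)/ln(1.33534e-16) = -73.1044/-36.5522 ≈ 2.00.
So the convergence is quadratic (order 2).

2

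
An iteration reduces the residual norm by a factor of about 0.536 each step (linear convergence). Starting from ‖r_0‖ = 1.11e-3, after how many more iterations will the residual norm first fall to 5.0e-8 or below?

17

After k steps, ‖r_k‖ ≈ 1.11e-3·0.536^k.
Need 0.536^k ≤ 5.0e-8/1.11e-3 = 4.5045e-05.
k ≥ ln(4.5045e-05)/ln(0.536) = -10.0078/-0.62362 = 16.048.
Smallest integer k = 17.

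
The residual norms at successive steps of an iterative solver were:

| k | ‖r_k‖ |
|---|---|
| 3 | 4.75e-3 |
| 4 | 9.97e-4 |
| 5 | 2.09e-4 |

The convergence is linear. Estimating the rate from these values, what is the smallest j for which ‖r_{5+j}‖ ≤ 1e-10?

10

Rate ρ ≈ ‖r_5‖/‖r_4‖ = 2.09e-4/9.97e-4 = 0.2096.
After j more steps, ‖r_{5+j}‖ ≈ 2.09e-4·ρ^j; need ρ^j ≤ 1e-10/2.09e-4 = 4.78469e-07.
j ≥ ln(4.78469e-07)/ln(0.2096) = -14.5527/-1.56255 = 9.313.
So 10 more iterations are needed.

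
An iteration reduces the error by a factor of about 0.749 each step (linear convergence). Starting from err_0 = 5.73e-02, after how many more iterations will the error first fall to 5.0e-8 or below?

49

After k steps, err_k ≈ 5.73e-02·0.749^k.
Need 0.749^k ≤ 5.0e-8/5.73e-02 = 8.726e-07.
k ≥ ln(8.726e-07)/ln(0.749) = -13.9518/-0.28902 = 48.273.
Smallest integer k = 49.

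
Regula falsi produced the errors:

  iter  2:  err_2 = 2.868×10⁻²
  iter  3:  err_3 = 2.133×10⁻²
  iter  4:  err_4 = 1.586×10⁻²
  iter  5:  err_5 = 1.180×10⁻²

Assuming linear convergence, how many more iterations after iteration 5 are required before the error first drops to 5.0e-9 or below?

Rate ρ ≈ err_5/err_4 = 1.180×10⁻²/1.586×10⁻² = 0.7440.
After j more steps, err_{5+j} ≈ 1.180×10⁻²·ρ^j; need ρ^j ≤ 5.0e-9/1.180×10⁻² = 4.23729e-07.
j ≥ ln(4.23729e-07)/ln(0.7440) = -14.6742/-0.29571 = 49.624.
So 50 more iterations are needed.

50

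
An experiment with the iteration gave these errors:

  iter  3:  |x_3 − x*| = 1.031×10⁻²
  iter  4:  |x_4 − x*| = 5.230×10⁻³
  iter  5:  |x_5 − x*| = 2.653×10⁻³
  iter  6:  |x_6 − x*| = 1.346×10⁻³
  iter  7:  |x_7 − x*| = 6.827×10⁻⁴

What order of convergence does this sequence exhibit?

1

Consecutive ratios: |x_7 − x*|/|x_6 − x*| = 6.827×10⁻⁴/1.346×10⁻³ = 0.507207, |x_6 − x*|/|x_5 − x*| = 1.346×10⁻³/2.653×10⁻³ = 0.50735.
p ≈ ln(0.507207)/ln(0.50735) = -0.6788/-0.6786 ≈ 1.00.
So the convergence is linear (order 1).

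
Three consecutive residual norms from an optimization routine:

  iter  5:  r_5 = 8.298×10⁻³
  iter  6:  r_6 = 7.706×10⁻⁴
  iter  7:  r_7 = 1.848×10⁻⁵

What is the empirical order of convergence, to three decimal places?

p ≈ ln(r_7/r_6) / ln(r_6/r_5)
  = ln(1.848×10⁻⁵/7.706×10⁻⁴) / ln(7.706×10⁻⁴/8.298×10⁻³)
  = ln(0.0239813) / ln(0.0928658)
  = -3.730481 / -2.376600 ≈ 1.569671

1.570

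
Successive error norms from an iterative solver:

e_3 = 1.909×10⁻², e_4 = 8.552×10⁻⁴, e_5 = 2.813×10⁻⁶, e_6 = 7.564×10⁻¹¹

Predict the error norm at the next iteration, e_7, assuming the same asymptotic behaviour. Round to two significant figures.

2.9e-19

First estimate the order: p ≈ ln(e_6/e_5) / ln(e_5/e_4) = ln(7.564×10⁻¹¹/2.813×10⁻⁶)/ln(2.813×10⁻⁶/8.552×10⁻⁴) = ln(2.68894e-05)/ln(0.00328929) ≈ 1.8408.
Then e_7 ≈ e_6·(e_6/e_5)^p = 7.564×10⁻¹¹·(2.68894e-05)^1.8408 = 7.564×10⁻¹¹·3.86165e-09 ≈ 2.921e-19.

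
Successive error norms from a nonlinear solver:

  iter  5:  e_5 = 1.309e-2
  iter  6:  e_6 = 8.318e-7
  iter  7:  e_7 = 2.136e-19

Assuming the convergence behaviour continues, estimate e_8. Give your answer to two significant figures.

First estimate the order: p ≈ ln(e_7/e_6) / ln(e_6/e_5) = ln(2.136e-19/8.318e-7)/ln(8.318e-7/1.309e-2) = ln(2.56792e-13)/ln(6.35447e-05) ≈ 2.9999.
Then e_8 ≈ e_7·(e_7/e_6)^p = 2.136e-19·(2.56792e-13)^2.9999 = 2.136e-19·1.69826e-38 ≈ 3.627e-57.

3.6e-57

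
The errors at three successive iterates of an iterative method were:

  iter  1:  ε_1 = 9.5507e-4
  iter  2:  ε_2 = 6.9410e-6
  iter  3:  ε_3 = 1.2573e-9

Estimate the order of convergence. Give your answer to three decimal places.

p ≈ ln(ε_3/ε_2) / ln(ε_2/ε_1)
  = ln(1.2573e-9/6.9410e-6) / ln(6.9410e-6/9.5507e-4)
  = ln(0.000181141) / ln(0.00726753)
  = -8.616235 / -4.924339 ≈ 1.749724

1.750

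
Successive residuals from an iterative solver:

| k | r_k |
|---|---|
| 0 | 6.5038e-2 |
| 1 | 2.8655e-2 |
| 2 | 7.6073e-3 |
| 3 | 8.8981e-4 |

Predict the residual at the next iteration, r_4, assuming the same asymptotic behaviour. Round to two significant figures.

First estimate the order: p ≈ ln(r_3/r_2) / ln(r_2/r_1) = ln(8.8981e-4/7.6073e-3)/ln(7.6073e-3/2.8655e-2) = ln(0.116968)/ln(0.265479) ≈ 1.6180.
Then r_4 ≈ r_3·(r_3/r_2)^p = 8.8981e-4·(0.116968)^1.6180 = 8.8981e-4·0.0310551 ≈ 2.763e-05.

2.8e-5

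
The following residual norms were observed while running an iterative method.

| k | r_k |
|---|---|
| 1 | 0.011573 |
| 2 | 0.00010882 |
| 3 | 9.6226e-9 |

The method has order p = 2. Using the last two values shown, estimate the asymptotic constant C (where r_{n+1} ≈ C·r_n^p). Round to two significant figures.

C ≈ r_3 / r_2^2
  = 9.6226e-9 / (0.00010882)^2
  = 9.6226e-9 / 1.18418e-08 ≈ 0.8126

0.81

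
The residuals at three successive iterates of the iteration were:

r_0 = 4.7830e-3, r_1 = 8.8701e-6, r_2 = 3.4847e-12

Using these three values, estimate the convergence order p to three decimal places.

2.345

p ≈ ln(r_2/r_1) / ln(r_1/r_0)
  = ln(3.4847e-12/8.8701e-6) / ln(8.8701e-6/4.7830e-3)
  = ln(3.92859e-07) / ln(0.00185451)
  = -14.749815 / -6.290135 ≈ 2.344912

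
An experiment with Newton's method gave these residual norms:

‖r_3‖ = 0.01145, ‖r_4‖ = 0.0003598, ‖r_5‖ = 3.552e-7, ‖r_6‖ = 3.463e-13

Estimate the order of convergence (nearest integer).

2

Consecutive ratios: ‖r_6‖/‖r_5‖ = 3.463e-13/3.552e-7 = 9.74944e-07, ‖r_5‖/‖r_4‖ = 3.552e-7/0.0003598 = 0.000987215.
p ≈ ln(9.74944e-07)/ln(0.000987215) = -13.8409/-6.9206 ≈ 2.00.
So the convergence is quadratic (order 2).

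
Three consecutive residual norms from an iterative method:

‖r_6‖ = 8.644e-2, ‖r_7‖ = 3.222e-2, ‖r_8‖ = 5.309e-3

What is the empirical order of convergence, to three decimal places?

1.827

p ≈ ln(‖r_8‖/‖r_7‖) / ln(‖r_7‖/‖r_6‖)
  = ln(5.309e-3/3.222e-2) / ln(3.222e-2/8.644e-2)
  = ln(0.164773) / ln(0.372744)
  = -1.803187 / -0.986863 ≈ 1.827191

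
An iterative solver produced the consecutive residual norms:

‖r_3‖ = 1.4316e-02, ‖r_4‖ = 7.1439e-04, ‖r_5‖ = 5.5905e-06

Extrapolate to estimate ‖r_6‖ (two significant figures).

First estimate the order: p ≈ ln(‖r_5‖/‖r_4‖) / ln(‖r_4‖/‖r_3‖) = ln(5.5905e-06/7.1439e-04)/ln(7.1439e-04/1.4316e-02) = ln(0.00782556)/ln(0.0499015) ≈ 1.6180.
Then ‖r_6‖ ≈ ‖r_5‖·(‖r_5‖/‖r_4‖)^p = 5.5905e-06·(0.00782556)^1.6180 = 5.5905e-06·0.000390578 ≈ 2.184e-09.

2.2e-9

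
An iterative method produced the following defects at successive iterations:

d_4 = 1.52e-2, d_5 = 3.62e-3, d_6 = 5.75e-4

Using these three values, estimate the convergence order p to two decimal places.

1.28

p ≈ ln(d_6/d_5) / ln(d_5/d_4)
  = ln(5.75e-4/3.62e-3) / ln(3.62e-3/1.52e-2)
  = ln(0.15884) / ln(0.238158)
  = -1.83986 / -1.43482 ≈ 1.28229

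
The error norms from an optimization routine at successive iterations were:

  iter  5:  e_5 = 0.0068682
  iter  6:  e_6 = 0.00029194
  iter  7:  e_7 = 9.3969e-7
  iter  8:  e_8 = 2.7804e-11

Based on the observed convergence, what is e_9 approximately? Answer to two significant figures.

First estimate the order: p ≈ ln(e_8/e_7) / ln(e_7/e_6) = ln(2.7804e-11/9.3969e-7)/ln(9.3969e-7/0.00029194) = ln(2.95885e-05)/ln(0.00321878) ≈ 1.8171.
Then e_9 ≈ e_8·(e_8/e_7)^p = 2.7804e-11·(2.95885e-05)^1.8171 = 2.7804e-11·5.89627e-09 ≈ 1.639e-19.

1.6e-19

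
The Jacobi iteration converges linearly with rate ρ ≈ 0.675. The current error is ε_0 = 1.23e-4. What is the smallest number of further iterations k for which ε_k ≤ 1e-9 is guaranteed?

30

After k steps, ε_k ≈ 1.23e-4·0.675^k.
Need 0.675^k ≤ 1e-9/1.23e-4 = 8.13008e-06.
k ≥ ln(8.13008e-06)/ln(0.675) = -11.7199/-0.39304 = 29.819.
Smallest integer k = 30.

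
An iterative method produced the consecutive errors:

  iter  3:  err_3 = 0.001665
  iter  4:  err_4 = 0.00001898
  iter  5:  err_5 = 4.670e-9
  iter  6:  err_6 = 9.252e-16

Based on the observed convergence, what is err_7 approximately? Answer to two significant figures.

3.3e-28

First estimate the order: p ≈ ln(err_6/err_5) / ln(err_5/err_4) = ln(9.252e-16/4.670e-9)/ln(4.670e-9/0.00001898) = ln(1.98116e-07)/ln(0.000246048) ≈ 1.8573.
Then err_7 ≈ err_6·(err_6/err_5)^p = 9.252e-16·(1.98116e-07)^1.8573 = 9.252e-16·3.55115e-13 ≈ 3.286e-28.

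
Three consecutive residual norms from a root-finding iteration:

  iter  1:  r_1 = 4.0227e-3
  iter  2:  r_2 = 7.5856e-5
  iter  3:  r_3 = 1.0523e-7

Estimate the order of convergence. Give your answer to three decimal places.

1.657

p ≈ ln(r_3/r_2) / ln(r_2/r_1)
  = ln(1.0523e-7/7.5856e-5) / ln(7.5856e-5/4.0227e-3)
  = ln(0.00138723) / ln(0.018857)
  = -6.580446 / -3.970871 ≈ 1.657179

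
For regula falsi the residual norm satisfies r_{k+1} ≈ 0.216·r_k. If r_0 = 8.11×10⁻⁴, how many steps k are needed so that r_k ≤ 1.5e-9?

9

After k steps, r_k ≈ 8.11×10⁻⁴·0.216^k.
Need 0.216^k ≤ 1.5e-9/8.11×10⁻⁴ = 1.84957e-06.
k ≥ ln(1.84957e-06)/ln(0.216) = -13.2006/-1.53248 = 8.614.
Smallest integer k = 9.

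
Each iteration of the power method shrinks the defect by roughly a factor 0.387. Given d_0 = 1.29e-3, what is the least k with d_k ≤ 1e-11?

20

After k steps, d_k ≈ 1.29e-3·0.387^k.
Need 0.387^k ≤ 1e-11/1.29e-3 = 7.75194e-09.
k ≥ ln(7.75194e-09)/ln(0.387) = -18.6753/-0.94933 = 19.672.
Smallest integer k = 20.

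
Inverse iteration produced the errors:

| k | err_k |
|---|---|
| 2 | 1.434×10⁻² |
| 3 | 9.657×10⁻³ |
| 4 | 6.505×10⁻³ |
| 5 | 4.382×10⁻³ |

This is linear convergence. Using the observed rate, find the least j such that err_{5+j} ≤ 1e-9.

Rate ρ ≈ err_5/err_4 = 4.382×10⁻³/6.505×10⁻³ = 0.6736.
After j more steps, err_{5+j} ≈ 4.382×10⁻³·ρ^j; need ρ^j ≤ 1e-9/4.382×10⁻³ = 2.28206e-07.
j ≥ ln(2.28206e-07)/ln(0.6736) = -15.2930/-0.39512 = 38.705.
So 39 more iterations are needed.

39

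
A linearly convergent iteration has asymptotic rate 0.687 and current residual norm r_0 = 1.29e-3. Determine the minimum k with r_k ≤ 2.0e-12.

55

After k steps, r_k ≈ 1.29e-3·0.687^k.
Need 0.687^k ≤ 2.0e-12/1.29e-3 = 1.55039e-09.
k ≥ ln(1.55039e-09)/ln(0.687) = -20.2848/-0.37542 = 54.032.
Smallest integer k = 55.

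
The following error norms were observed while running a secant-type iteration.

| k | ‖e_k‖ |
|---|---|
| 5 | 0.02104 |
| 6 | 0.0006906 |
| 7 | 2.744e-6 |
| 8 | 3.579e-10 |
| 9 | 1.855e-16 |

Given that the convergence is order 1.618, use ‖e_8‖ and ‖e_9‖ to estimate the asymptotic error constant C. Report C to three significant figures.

0.357

C ≈ ‖e_9‖ / ‖e_8‖^1.618
  = 1.855e-16 / (3.579e-10)^1.618
  = 1.855e-16 / 5.1998e-16 ≈ 0.35674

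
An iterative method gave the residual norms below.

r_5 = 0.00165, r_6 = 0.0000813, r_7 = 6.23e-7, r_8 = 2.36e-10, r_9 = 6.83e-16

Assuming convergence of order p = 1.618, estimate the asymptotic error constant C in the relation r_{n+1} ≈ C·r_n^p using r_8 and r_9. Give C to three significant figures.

C ≈ r_9 / r_8^1.618
  = 6.83e-16 / (2.36e-10)^1.618
  = 6.83e-16 / 2.65077e-16 ≈ 2.5766

2.58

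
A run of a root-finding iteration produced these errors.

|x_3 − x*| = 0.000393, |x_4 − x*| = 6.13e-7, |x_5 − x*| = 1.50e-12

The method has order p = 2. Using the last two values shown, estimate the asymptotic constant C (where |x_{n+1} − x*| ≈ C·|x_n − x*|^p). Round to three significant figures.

3.99

C ≈ |x_5 − x*| / |x_4 − x*|^2
  = 1.50e-12 / (6.13e-7)^2
  = 1.50e-12 / 3.75769e-13 ≈ 3.9918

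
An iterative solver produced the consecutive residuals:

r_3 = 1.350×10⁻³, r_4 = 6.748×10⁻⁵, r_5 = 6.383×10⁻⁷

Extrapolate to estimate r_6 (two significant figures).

4.5e-10

First estimate the order: p ≈ ln(r_5/r_4) / ln(r_4/r_3) = ln(6.383×10⁻⁷/6.748×10⁻⁵)/ln(6.748×10⁻⁵/1.350×10⁻³) = ln(0.0094591)/ln(0.0499852) ≈ 1.5557.
Then r_6 ≈ r_5·(r_5/r_4)^p = 6.383×10⁻⁷·(0.0094591)^1.5557 = 6.383×10⁻⁷·0.000709626 ≈ 4.53e-10.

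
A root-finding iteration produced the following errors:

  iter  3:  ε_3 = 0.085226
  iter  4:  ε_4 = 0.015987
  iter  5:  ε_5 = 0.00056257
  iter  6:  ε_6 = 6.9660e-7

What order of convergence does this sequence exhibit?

2

Consecutive ratios: ε_6/ε_5 = 6.9660e-7/0.00056257 = 0.00123825, ε_5/ε_4 = 0.00056257/0.015987 = 0.0351892.
p ≈ ln(0.00123825)/ln(0.0351892) = -6.6941/-3.3470 ≈ 2.00.
So the convergence is quadratic (order 2).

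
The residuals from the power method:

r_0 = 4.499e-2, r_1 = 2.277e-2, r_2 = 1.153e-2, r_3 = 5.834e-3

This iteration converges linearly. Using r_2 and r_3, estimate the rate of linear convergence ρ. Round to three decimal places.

ρ ≈ r_3/r_2 = 5.834e-3/1.153e-2 = 0.50598

0.506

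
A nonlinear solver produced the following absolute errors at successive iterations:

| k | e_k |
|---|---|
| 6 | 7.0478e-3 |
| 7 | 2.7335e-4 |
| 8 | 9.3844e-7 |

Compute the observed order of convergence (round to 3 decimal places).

1.746

p ≈ ln(e_8/e_7) / ln(e_7/e_6)
  = ln(9.3844e-7/2.7335e-4) / ln(2.7335e-4/7.0478e-3)
  = ln(0.00343311) / ln(0.0387852)
  = -5.674289 / -3.249717 ≈ 1.746087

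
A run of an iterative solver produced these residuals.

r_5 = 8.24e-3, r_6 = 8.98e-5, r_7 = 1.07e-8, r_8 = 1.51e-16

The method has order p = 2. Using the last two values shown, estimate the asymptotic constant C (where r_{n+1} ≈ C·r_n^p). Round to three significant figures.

1.32

C ≈ r_8 / r_7^2
  = 1.51e-16 / (1.07e-8)^2
  = 1.51e-16 / 1.1449e-16 ≈ 1.3189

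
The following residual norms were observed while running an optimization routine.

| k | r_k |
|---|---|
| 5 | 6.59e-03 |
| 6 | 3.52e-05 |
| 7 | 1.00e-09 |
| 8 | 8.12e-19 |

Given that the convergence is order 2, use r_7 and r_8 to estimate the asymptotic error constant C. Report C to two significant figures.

C ≈ r_8 / r_7^2
  = 8.12e-19 / (1.00e-09)^2
  = 8.12e-19 / 1e-18 ≈ 0.812

0.81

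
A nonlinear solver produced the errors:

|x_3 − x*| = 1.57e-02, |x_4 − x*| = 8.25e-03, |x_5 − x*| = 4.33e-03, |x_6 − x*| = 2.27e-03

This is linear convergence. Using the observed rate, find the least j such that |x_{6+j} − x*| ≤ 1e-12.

Rate ρ ≈ |x_6 − x*|/|x_5 − x*| = 2.27e-03/4.33e-03 = 0.5242.
After j more steps, |x_{6+j} − x*| ≈ 2.27e-03·ρ^j; need ρ^j ≤ 1e-12/2.27e-03 = 4.40529e-10.
j ≥ ln(4.40529e-10)/ln(0.5242) = -21.5430/-0.64588 = 33.354.
So 34 more iterations are needed.

34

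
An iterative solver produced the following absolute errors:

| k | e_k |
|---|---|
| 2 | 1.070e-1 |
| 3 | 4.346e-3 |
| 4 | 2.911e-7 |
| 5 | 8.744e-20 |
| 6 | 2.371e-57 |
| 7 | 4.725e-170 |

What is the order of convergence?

3

Consecutive ratios: e_7/e_6 = 4.725e-170/2.371e-57 = 1.99283e-113, e_6/e_5 = 2.371e-57/8.744e-20 = 2.71157e-38.
p ≈ ln(1.99283e-113)/ln(2.71157e-38) = -259.5026/-86.5007 ≈ 3.00.
So the convergence is cubic (order 3).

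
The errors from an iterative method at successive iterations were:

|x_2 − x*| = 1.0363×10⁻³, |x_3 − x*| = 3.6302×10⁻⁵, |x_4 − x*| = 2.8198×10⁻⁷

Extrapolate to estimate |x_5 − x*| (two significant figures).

2.5e-10

First estimate the order: p ≈ ln(|x_4 − x*|/|x_3 − x*|) / ln(|x_3 − x*|/|x_2 − x*|) = ln(2.8198×10⁻⁷/3.6302×10⁻⁵)/ln(3.6302×10⁻⁵/1.0363×10⁻³) = ln(0.00776762)/ln(0.0350304) ≈ 1.4494.
Then |x_5 − x*| ≈ |x_4 − x*|·(|x_4 − x*|/|x_3 − x*|)^p = 2.8198×10⁻⁷·(0.00776762)^1.4494 = 2.8198×10⁻⁷·0.000875353 ≈ 2.468e-10.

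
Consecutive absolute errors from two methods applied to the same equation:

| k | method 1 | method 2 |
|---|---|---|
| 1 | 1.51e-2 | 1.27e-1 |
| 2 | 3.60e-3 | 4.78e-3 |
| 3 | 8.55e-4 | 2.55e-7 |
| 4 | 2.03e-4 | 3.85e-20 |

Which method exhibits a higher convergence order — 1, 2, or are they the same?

Method 1: p ≈ ln(2.03e-4/8.55e-4)/ln(8.55e-4/3.60e-3) ≈ 1.00.
Method 2: p ≈ ln(3.85e-20/2.55e-7)/ln(2.55e-7/4.78e-3) ≈ 3.00.
Method 2 has the higher order (≈3.0 vs ≈1.0).

2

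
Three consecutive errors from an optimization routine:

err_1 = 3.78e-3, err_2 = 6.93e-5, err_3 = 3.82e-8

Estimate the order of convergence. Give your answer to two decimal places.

p ≈ ln(err_3/err_2) / ln(err_2/err_1)
  = ln(3.82e-8/6.93e-5) / ln(6.93e-5/3.78e-3)
  = ln(0.000551227) / ln(0.0183333)
  = -7.50336 / -3.99904 ≈ 1.87629

1.88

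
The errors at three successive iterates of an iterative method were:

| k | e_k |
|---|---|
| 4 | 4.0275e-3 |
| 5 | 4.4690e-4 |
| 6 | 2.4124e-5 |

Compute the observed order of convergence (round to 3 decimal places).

1.328

p ≈ ln(e_6/e_5) / ln(e_5/e_4)
  = ln(2.4124e-5/4.4690e-4) / ln(4.4690e-4/4.0275e-3)
  = ln(0.0539808) / ln(0.110962)
  = -2.919127 / -2.198567 ≈ 1.327741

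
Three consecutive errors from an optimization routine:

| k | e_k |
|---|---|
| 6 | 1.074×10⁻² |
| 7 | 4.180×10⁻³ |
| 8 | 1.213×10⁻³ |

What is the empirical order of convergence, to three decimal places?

1.311

p ≈ ln(e_8/e_7) / ln(e_7/e_6)
  = ln(1.213×10⁻³/4.180×10⁻³) / ln(4.180×10⁻³/1.074×10⁻²)
  = ln(0.290191) / ln(0.389199)
  = -1.237216 / -0.943664 ≈ 1.311077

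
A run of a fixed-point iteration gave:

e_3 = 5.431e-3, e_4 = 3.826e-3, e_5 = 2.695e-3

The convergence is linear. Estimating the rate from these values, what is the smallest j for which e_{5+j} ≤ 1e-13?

69

Rate ρ ≈ e_5/e_4 = 2.695e-3/3.826e-3 = 0.7044.
After j more steps, e_{5+j} ≈ 2.695e-3·ρ^j; need ρ^j ≤ 1e-13/2.695e-3 = 3.71058e-11.
j ≥ ln(3.71058e-11)/ln(0.7044) = -24.0172/-0.35041 = 68.540.
So 69 more iterations are needed.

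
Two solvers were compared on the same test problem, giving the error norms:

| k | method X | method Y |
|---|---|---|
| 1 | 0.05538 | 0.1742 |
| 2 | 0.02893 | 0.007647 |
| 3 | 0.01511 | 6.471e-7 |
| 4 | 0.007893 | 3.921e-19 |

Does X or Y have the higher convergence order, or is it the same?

Y

Method X: p ≈ ln(0.007893/0.01511)/ln(0.01511/0.02893) ≈ 1.00.
Method Y: p ≈ ln(3.921e-19/6.471e-7)/ln(6.471e-7/0.007647) ≈ 3.00.
Method Y has the higher order (≈3.0 vs ≈1.0).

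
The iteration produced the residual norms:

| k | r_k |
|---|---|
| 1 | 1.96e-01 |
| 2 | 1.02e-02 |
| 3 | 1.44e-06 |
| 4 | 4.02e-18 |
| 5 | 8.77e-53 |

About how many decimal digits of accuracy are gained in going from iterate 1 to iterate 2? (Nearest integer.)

1

Digits gained ≈ log₁₀(r_1/r_2) = log₁₀(1.96e-01/1.02e-02) = log₁₀(19.2157) ≈ 1.284.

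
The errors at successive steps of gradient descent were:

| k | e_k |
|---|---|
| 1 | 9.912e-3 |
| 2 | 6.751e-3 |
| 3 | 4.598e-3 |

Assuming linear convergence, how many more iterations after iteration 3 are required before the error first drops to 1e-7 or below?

28

Rate ρ ≈ e_3/e_2 = 4.598e-3/6.751e-3 = 0.6811.
After j more steps, e_{3+j} ≈ 4.598e-3·ρ^j; need ρ^j ≤ 1e-7/4.598e-3 = 2.17486e-05.
j ≥ ln(2.17486e-05)/ln(0.6811) = -10.7360/-0.38405 = 27.955.
So 28 more iterations are needed.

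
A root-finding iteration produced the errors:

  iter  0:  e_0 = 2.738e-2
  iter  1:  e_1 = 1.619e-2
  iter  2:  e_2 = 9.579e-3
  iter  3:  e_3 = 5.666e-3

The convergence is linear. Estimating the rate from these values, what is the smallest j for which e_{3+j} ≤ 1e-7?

21

Rate ρ ≈ e_3/e_2 = 5.666e-3/9.579e-3 = 0.5915.
After j more steps, e_{3+j} ≈ 5.666e-3·ρ^j; need ρ^j ≤ 1e-7/5.666e-3 = 1.76491e-05.
j ≥ ln(1.76491e-05)/ln(0.5915) = -10.9448/-0.52509 = 20.844.
So 21 more iterations are needed.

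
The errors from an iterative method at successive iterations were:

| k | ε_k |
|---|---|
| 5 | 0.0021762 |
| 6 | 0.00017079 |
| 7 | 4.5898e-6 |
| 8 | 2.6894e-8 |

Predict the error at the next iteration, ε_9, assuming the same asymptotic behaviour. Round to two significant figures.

1.8e-11

First estimate the order: p ≈ ln(ε_8/ε_7) / ln(ε_7/ε_6) = ln(2.6894e-8/4.5898e-6)/ln(4.5898e-6/0.00017079) = ln(0.00585951)/ln(0.0268739) ≈ 1.4211.
Then ε_9 ≈ ε_8·(ε_8/ε_7)^p = 2.6894e-8·(0.00585951)^1.4211 = 2.6894e-8·0.000672834 ≈ 1.81e-11.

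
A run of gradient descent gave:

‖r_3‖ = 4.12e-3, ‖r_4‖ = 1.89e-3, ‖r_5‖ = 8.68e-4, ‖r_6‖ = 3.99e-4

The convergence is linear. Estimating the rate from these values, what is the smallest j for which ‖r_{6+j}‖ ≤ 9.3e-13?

Rate ρ ≈ ‖r_6‖/‖r_5‖ = 3.99e-4/8.68e-4 = 0.4597.
After j more steps, ‖r_{6+j}‖ ≈ 3.99e-4·ρ^j; need ρ^j ≤ 9.3e-13/3.99e-4 = 2.33083e-09.
j ≥ ln(2.33083e-09)/ln(0.4597) = -19.8770/-0.77718 = 25.576.
So 26 more iterations are needed.

26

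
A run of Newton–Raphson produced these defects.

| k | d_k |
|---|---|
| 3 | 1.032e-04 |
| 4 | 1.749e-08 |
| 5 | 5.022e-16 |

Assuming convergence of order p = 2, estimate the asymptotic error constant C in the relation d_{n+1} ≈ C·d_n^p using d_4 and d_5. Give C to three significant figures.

1.64

C ≈ d_5 / d_4^2
  = 5.022e-16 / (1.749e-08)^2
  = 5.022e-16 / 3.059e-16 ≈ 1.6417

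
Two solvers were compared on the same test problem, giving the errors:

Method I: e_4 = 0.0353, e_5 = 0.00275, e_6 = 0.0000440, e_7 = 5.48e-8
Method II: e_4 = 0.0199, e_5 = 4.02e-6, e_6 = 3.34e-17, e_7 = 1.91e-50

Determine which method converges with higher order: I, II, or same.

II

Method I: p ≈ ln(5.48e-8/0.0000440)/ln(0.0000440/0.00275) ≈ 1.62.
Method II: p ≈ ln(1.91e-50/3.34e-17)/ln(3.34e-17/4.02e-6) ≈ 3.00.
Method II has the higher order (≈3.0 vs ≈1.6).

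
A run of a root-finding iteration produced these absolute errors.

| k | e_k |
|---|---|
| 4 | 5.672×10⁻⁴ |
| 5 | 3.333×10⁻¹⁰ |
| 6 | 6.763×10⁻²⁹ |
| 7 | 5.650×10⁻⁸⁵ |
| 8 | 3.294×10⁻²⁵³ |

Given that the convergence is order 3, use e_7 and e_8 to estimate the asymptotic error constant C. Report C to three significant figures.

C ≈ e_8 / e_7^3
  = 3.294×10⁻²⁵³ / (5.650×10⁻⁸⁵)^3
  = 3.294×10⁻²⁵³ / 1.80362e-253 ≈ 1.8263

1.83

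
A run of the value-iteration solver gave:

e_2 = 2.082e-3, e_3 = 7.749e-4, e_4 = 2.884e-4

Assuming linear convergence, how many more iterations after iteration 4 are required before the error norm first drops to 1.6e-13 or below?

22

Rate ρ ≈ e_4/e_3 = 2.884e-4/7.749e-4 = 0.3722.
After j more steps, e_{4+j} ≈ 2.884e-4·ρ^j; need ρ^j ≤ 1.6e-13/2.884e-4 = 5.54785e-10.
j ≥ ln(5.54785e-10)/ln(0.3722) = -21.3124/-0.98832 = 21.564.
So 22 more iterations are needed.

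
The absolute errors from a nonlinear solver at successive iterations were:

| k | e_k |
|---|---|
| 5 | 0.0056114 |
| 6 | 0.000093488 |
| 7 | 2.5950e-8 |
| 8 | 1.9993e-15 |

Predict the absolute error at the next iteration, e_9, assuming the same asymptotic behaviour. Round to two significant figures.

First estimate the order: p ≈ ln(e_8/e_7) / ln(e_7/e_6) = ln(1.9993e-15/2.5950e-8)/ln(2.5950e-8/0.000093488) = ln(7.70443e-08)/ln(0.000277576) ≈ 2.0000.
Then e_9 ≈ e_8·(e_8/e_7)^p = 1.9993e-15·(7.70443e-08)^2.0000 = 1.9993e-15·5.93582e-15 ≈ 1.187e-29.

1.2e-29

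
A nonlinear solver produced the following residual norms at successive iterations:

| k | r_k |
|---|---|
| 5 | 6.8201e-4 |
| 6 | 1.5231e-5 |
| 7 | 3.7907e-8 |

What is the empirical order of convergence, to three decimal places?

p ≈ ln(r_7/r_6) / ln(r_6/r_5)
  = ln(3.7907e-8/1.5231e-5) / ln(1.5231e-5/6.8201e-4)
  = ln(0.00248881) / ln(0.0223325)
  = -5.995951 / -3.801712 ≈ 1.577171

1.577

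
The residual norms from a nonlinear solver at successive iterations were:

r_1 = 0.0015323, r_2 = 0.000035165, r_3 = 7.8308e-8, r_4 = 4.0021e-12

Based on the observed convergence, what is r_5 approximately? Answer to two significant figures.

4.6e-19

First estimate the order: p ≈ ln(r_4/r_3) / ln(r_3/r_2) = ln(4.0021e-12/7.8308e-8)/ln(7.8308e-8/0.000035165) = ln(5.11072e-05)/ln(0.00222687) ≈ 1.6180.
Then r_5 ≈ r_4·(r_4/r_3)^p = 4.0021e-12·(5.11072e-05)^1.6180 = 4.0021e-12·1.13848e-07 ≈ 4.556e-19.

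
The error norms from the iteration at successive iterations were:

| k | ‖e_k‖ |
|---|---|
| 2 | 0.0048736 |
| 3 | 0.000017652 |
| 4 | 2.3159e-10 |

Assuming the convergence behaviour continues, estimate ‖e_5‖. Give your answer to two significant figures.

First estimate the order: p ≈ ln(‖e_4‖/‖e_3‖) / ln(‖e_3‖/‖e_2‖) = ln(2.3159e-10/0.000017652)/ln(0.000017652/0.0048736) = ln(1.31198e-05)/ln(0.00362196) ≈ 2.0000.
Then ‖e_5‖ ≈ ‖e_4‖·(‖e_4‖/‖e_3‖)^p = 2.3159e-10·(1.31198e-05)^2.0000 = 2.3159e-10·1.72129e-10 ≈ 3.986e-20.

4.0e-20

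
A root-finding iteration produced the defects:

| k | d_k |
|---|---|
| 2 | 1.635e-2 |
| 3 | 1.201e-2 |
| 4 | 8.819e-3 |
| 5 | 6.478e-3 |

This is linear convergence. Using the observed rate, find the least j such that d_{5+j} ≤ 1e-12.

74

Rate ρ ≈ d_5/d_4 = 6.478e-3/8.819e-3 = 0.7346.
After j more steps, d_{5+j} ≈ 6.478e-3·ρ^j; need ρ^j ≤ 1e-12/6.478e-3 = 1.54369e-10.
j ≥ ln(1.54369e-10)/ln(0.7346) = -22.5917/-0.30843 = 73.247.
So 74 more iterations are needed.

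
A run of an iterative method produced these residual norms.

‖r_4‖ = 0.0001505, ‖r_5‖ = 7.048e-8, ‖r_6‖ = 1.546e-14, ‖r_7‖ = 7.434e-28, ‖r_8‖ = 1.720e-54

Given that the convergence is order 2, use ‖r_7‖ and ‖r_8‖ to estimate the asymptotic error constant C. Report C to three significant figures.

3.11

C ≈ ‖r_8‖ / ‖r_7‖^2
  = 1.720e-54 / (7.434e-28)^2
  = 1.720e-54 / 5.52644e-55 ≈ 3.1123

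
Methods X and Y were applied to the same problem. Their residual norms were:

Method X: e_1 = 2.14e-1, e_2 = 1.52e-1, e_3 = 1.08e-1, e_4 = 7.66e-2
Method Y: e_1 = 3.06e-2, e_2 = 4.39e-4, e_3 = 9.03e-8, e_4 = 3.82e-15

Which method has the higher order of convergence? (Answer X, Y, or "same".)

Method X: p ≈ ln(7.66e-2/1.08e-1)/ln(1.08e-1/1.52e-1) ≈ 1.01.
Method Y: p ≈ ln(3.82e-15/9.03e-8)/ln(9.03e-8/4.39e-4) ≈ 2.00.
Method Y has the higher order (≈2.0 vs ≈1.0).

Y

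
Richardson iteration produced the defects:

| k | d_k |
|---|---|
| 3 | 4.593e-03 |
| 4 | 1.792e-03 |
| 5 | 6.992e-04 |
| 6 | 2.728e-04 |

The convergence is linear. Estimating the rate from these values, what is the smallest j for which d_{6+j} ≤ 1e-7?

Rate ρ ≈ d_6/d_5 = 2.728e-04/6.992e-04 = 0.3902.
After j more steps, d_{6+j} ≈ 2.728e-04·ρ^j; need ρ^j ≤ 1e-7/2.728e-04 = 0.000366569.
j ≥ ln(0.000366569)/ln(0.3902) = -7.9113/-0.94110 = 8.406.
So 9 more iterations are needed.

9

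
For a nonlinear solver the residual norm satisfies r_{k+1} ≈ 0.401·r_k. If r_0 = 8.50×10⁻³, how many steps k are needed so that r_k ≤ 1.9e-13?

After k steps, r_k ≈ 8.50×10⁻³·0.401^k.
Need 0.401^k ≤ 1.9e-13/8.50×10⁻³ = 2.23529e-11.
k ≥ ln(2.23529e-11)/ln(0.401) = -24.5241/-0.91379 = 26.838.
Smallest integer k = 27.

27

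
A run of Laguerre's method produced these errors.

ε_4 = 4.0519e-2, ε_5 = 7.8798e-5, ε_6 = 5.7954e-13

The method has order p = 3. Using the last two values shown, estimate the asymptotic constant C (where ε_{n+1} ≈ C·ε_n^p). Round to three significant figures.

1.18

C ≈ ε_6 / ε_5^3
  = 5.7954e-13 / (7.8798e-5)^3
  = 5.7954e-13 / 4.89267e-13 ≈ 1.1845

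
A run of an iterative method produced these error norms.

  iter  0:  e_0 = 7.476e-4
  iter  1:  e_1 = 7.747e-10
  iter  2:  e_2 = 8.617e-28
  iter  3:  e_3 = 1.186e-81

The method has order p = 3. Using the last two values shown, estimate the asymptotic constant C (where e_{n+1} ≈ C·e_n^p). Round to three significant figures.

1.85

C ≈ e_3 / e_2^3
  = 1.186e-81 / (8.617e-28)^3
  = 1.186e-81 / 6.39835e-82 ≈ 1.8536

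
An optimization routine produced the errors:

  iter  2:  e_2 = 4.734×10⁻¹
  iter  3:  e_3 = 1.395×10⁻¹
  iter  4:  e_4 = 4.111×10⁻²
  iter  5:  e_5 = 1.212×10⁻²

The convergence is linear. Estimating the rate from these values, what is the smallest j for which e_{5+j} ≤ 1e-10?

16

Rate ρ ≈ e_5/e_4 = 1.212×10⁻²/4.111×10⁻² = 0.2948.
After j more steps, e_{5+j} ≈ 1.212×10⁻²·ρ^j; need ρ^j ≤ 1e-10/1.212×10⁻² = 8.25083e-09.
j ≥ ln(8.25083e-09)/ln(0.2948) = -18.6130/-1.22146 = 15.238.
So 16 more iterations are needed.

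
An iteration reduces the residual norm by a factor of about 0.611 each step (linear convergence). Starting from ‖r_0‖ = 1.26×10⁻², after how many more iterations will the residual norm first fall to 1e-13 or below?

52

After k steps, ‖r_k‖ ≈ 1.26×10⁻²·0.611^k.
Need 0.611^k ≤ 1e-13/1.26×10⁻² = 7.93651e-12.
k ≥ ln(7.93651e-12)/ln(0.611) = -25.5595/-0.49266 = 51.881.
Smallest integer k = 52.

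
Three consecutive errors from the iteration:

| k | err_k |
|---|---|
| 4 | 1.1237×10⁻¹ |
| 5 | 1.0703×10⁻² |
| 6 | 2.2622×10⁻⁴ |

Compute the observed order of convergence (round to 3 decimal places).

p ≈ ln(err_6/err_5) / ln(err_5/err_4)
  = ln(2.2622×10⁻⁴/1.0703×10⁻²) / ln(1.0703×10⁻²/1.1237×10⁻¹)
  = ln(0.0211361) / ln(0.0952478)
  = -3.856773 / -2.351273 ≈ 1.640291

1.640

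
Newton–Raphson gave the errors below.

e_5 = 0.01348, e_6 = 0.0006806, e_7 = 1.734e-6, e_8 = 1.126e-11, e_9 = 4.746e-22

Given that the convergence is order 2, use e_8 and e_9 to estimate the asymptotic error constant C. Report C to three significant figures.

C ≈ e_9 / e_8^2
  = 4.746e-22 / (1.126e-11)^2
  = 4.746e-22 / 1.26788e-22 ≈ 3.7433

3.74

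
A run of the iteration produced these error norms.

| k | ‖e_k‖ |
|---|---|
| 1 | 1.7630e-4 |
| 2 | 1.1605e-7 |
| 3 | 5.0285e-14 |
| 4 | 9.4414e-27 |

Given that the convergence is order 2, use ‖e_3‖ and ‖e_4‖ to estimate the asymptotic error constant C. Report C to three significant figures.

C ≈ ‖e_4‖ / ‖e_3‖^2
  = 9.4414e-27 / (5.0285e-14)^2
  = 9.4414e-27 / 2.52858e-27 ≈ 3.7339

3.73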